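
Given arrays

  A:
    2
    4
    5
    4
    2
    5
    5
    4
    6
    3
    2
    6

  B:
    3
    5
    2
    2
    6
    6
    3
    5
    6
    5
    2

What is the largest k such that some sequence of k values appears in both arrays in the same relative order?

5

Pick 2 [1,3]; then 2 [5,4]; then 5 [6,8]; then 5 [7,10]; then 2 [11,11]; all 5 values appear in both, in order. The LCS DP gives dp[12][11] = 5, so this is optimal.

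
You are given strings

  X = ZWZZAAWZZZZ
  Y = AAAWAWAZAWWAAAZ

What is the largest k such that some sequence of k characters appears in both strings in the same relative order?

Pick Z (X #1, Y #8) → W (X #2, Y #11) → A (X #5, Y #13) → A (X #6, Y #14) → Z (X #11, Y #15); all 5 characters appear in both, in order. Since dp[11][15] = 5, nothing longer is possible.

5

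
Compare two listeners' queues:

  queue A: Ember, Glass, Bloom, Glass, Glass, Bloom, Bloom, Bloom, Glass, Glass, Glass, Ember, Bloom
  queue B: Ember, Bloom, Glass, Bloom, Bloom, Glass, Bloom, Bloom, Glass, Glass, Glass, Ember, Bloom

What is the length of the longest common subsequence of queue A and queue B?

Match Ember [1,1], Glass [2,3], Bloom [3,5], Glass [5,6], Bloom [7,7], Bloom [8,8], Glass [9,9], Glass [10,10], Glass [11,11], Ember [12,12], Bloom [13,13] — 11 songs in the same relative order in both. dp[13][13] = 11 confirms this is the maximum.

11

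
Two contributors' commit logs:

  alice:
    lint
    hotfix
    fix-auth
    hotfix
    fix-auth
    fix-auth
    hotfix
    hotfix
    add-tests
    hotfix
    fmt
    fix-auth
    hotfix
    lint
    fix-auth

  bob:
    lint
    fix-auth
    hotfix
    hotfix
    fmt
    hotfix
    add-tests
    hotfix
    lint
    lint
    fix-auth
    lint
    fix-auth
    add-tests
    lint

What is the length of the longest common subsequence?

10

One common subsequence of length 10: lint [1,1]; then fix-auth [3,2]; then hotfix [4,3]; then hotfix [7,4]; then hotfix [8,6]; then add-tests [9,7]; then hotfix [10,8]; then fix-auth [12,11]; then lint [14,12]; then fix-auth [15,13]. dp[15][15] = 10 confirms this is the maximum.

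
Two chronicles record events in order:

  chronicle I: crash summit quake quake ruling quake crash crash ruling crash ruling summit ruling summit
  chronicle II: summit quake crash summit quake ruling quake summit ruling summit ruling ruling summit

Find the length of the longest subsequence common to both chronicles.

9

One common subsequence of length 9: crash [1,3] → summit [2,4] → quake [4,5] → ruling [5,6] → quake [6,7] → ruling [9,9] → ruling [11,11] → ruling [13,12] → summit [14,13], and the DP table's final entry dp[14][13] is also 9, so no common subsequence is longer.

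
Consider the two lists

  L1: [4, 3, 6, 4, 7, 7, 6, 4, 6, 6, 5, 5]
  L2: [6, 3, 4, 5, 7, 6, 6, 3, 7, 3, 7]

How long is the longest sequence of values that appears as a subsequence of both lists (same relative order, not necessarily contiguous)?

5

Pick 3 at L1[2]=L2[2], then 4 at L1[4]=L2[3], then 7 at L1[6]=L2[5], then 6 at L1[7]=L2[6], then 6 at L1[9]=L2[7]; all 5 values appear in both, in order. Since dp[12][11] = 5, nothing longer is possible.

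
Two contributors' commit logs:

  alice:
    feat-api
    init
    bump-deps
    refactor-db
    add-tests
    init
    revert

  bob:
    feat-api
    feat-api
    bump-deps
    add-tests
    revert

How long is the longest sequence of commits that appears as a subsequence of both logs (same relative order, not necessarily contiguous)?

4

One common subsequence of length 4: feat-api at alice[1]=bob[2]; then bump-deps at alice[3]=bob[3]; then add-tests at alice[5]=bob[4]; then revert at alice[7]=bob[5]. dp[7][5] = 4 confirms this is the maximum.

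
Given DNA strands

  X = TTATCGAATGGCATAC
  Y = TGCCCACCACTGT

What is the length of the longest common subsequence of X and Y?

7

Taking T at X[1]=Y[1] → A at X[3]=Y[6] → C at X[5]=Y[8] → A at X[7]=Y[9] → T at X[9]=Y[11] → G at X[11]=Y[12] → T at X[14]=Y[13] gives a common subsequence of length 7, and the DP table's final entry dp[16][13] is also 7, so no common subsequence is longer.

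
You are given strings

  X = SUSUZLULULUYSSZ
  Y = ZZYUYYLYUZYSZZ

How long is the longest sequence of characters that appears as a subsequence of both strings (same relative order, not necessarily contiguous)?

Match Z at X[5]=Y[2] → U at X[7]=Y[4] → L at X[8]=Y[7] → U at X[9]=Y[9] → Y at X[12]=Y[11] → S at X[13]=Y[12] → Z at X[15]=Y[14] — 7 characters in the same relative order in both, and the DP table's final entry dp[15][14] is also 7, so no common subsequence is longer.

7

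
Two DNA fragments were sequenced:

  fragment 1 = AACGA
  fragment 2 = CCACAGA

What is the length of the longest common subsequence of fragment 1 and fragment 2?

4

Pick A (fragment 1 #1, fragment 2 #3), then A (fragment 1 #2, fragment 2 #5), then G (fragment 1 #4, fragment 2 #6), then A (fragment 1 #5, fragment 2 #7); all 4 bases appear in both, in order. dp[5][7] = 4 confirms this is the maximum.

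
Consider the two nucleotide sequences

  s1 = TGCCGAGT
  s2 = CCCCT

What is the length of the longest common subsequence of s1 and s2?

3

One common subsequence of length 3: C [3,3], then C [4,4], then T [8,5], and the DP table's final entry dp[8][5] is also 3, so no common subsequence is longer.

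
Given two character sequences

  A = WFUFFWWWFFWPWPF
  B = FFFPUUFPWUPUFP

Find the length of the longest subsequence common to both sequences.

Pick F at A[2]=B[1], F at A[4]=B[2], F at A[5]=B[3], F at A[10]=B[7], P at A[12]=B[8], W at A[13]=B[9], P at A[14]=B[11], F at A[15]=B[13]; all 8 characters appear in both, in order, and the DP table's final entry dp[15][14] is also 8, so no common subsequence is longer.

8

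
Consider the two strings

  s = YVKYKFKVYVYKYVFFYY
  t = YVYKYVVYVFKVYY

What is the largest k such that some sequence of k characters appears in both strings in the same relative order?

Match Y (s #1, t #1) → V (s #2, t #2) → K (s #3, t #4) → Y (s #4, t #5) → V (s #8, t #7) → Y (s #9, t #8) → V (s #10, t #9) → K (s #12, t #11) → V (s #14, t #12) → Y (s #17, t #13) → Y (s #18, t #14) — 11 characters in the same relative order in both, and the DP table's final entry dp[18][14] is also 11, so no common subsequence is longer.

11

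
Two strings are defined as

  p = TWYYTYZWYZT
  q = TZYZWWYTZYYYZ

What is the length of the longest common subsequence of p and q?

7

Pick T [1,1], then W [2,6], then Y [3,7], then Y [4,10], then Y [6,11], then Y [9,12], then Z [10,13]; all 7 characters appear in both, in order. The LCS DP gives dp[11][13] = 7, so this is optimal.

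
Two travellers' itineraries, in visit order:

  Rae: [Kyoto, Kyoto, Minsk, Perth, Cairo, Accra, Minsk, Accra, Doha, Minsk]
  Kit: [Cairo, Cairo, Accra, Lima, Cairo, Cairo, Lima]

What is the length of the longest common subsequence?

2

Pick Cairo (Rae #5, Kit #2); then Accra (Rae #6, Kit #3); all 2 stops appear in both, in order. The LCS DP gives dp[10][7] = 2, so this is optimal.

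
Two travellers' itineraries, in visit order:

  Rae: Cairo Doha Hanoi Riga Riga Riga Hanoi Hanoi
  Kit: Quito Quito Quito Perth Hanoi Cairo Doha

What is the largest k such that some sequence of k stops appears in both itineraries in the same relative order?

2

Match Cairo (Rae #1, Kit #6), Doha (Rae #2, Kit #7) — 2 stops in the same relative order in both. dp[8][7] = 2 confirms this is the maximum.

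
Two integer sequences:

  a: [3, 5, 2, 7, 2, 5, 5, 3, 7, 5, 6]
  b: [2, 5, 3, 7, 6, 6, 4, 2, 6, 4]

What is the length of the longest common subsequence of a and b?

5

Let dp[i][j] be the LCS length of the first i values of a and the first j values of b. dp[i][j] = dp[i-1][j-1]+1 when the i-th and j-th values match, else max(dp[i-1][j], dp[i][j-1]).
    ·  2  5  3  7  6  6  4  2  6  4
 ·  0  0  0  0  0  0  0  0  0  0  0
 3  0  0  0  1  1  1  1  1  1  1  1
 5  0  0  1  1  1  1  1  1  1  1  1
 2  0  1  1  1  1  1  1  1  2  2  2
 7  0  1  1  1  2  2  2  2  2  2  2
 2  0  1  1  1  2  2  2  2  3  3  3
 5  0  1  2  2  2  2  2  2  3  3  3
 5  0  1  2  2  2  2  2  2  3  3  3
 3  0  1  2  3  3  3  3  3  3  3  3
 7  0  1  2  3  4  4  4  4  4  4  4
 5  0  1  2  3  4  4  4  4  4  4  4
 6  0  1  2  3  4  5  5  5  5  5  5
dp[11][10] = 5. One LCS (by backtracking along matches): 2, 5, 3, 7, 6.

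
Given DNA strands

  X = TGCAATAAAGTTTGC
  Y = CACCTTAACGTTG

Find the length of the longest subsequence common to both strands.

9

Taking C at X[3]=Y[1] → A at X[4]=Y[2] → T at X[6]=Y[6] → A at X[7]=Y[7] → A at X[8]=Y[8] → G at X[10]=Y[10] → T at X[12]=Y[11] → T at X[13]=Y[12] → G at X[14]=Y[13] gives a common subsequence of length 9. Since dp[15][13] = 9, nothing longer is possible.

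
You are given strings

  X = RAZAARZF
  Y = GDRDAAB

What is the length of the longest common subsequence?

3

Match R [1,3], then A [2,5], then A [4,6] — 3 characters in the same relative order in both. dp[8][7] = 3 confirms this is the maximum.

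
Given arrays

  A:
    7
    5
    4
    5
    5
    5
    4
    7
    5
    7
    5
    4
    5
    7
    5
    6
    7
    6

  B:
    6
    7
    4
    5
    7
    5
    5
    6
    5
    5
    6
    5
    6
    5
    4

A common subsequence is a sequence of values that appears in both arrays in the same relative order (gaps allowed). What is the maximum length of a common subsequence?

Pick 7 (A #1, B #2), then 4 (A #3, B #3), then 5 (A #6, B #4), then 7 (A #8, B #5), then 5 (A #9, B #6), then 5 (A #11, B #7), then 5 (A #13, B #9), then 5 (A #15, B #10), then 6 (A #16, B #11), then 6 (A #18, B #13); all 10 values appear in both, in order. The LCS DP gives dp[18][15] = 10, so this is optimal.

10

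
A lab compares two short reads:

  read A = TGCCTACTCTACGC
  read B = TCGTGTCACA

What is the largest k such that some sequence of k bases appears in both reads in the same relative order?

Let dp[i][j] be the LCS length of the first i bases of read A and the first j bases of read B. dp[i][j] = dp[i-1][j-1]+1 when the i-th and j-th bases match, else max(dp[i-1][j], dp[i][j-1]).
    ·  T  C  G  T  G  T  C  A  C  A
 ·  0  0  0  0  0  0  0  0  0  0  0
 T  0  1  1  1  1  1  1  1  1  1  1
 G  0  1  1  2  2  2  2  2  2  2  2
 C  0  1  2  2  2  2  2  3  3  3  3
 C  0  1  2  2  2  2  2  3  3  4  4
 T  0  1  2  2  3  3  3  3  3  4  4
 A  0  1  2  2  3  3  3  3  4  4  5
 C  0  1  2  2  3  3  3  4  4  5  5
 T  0  1  2  2  3  3  4  4  4  5  5
 C  0  1  2  2  3  3  4  5  5  5  5
 T  0  1  2  2  3  3  4  5  5  5  5
 A  0  1  2  2  3  3  4  5  6  6  6
 C  0  1  2  2  3  3  4  5  6  7  7
 G  0  1  2  3  3  4  4  5  6  7  7
 C  0  1  2  3  3  4  4  5  6  7  7
dp[14][10] = 7. One LCS (by backtracking along matches): TGTTCAC.

7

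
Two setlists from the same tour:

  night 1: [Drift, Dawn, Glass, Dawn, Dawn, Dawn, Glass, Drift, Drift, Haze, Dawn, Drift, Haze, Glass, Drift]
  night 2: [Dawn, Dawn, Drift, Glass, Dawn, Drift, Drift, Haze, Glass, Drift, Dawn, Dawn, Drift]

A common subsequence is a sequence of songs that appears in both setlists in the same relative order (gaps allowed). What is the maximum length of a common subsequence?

Pick Drift [1,3] → Glass [3,4] → Dawn [6,5] → Drift [8,6] → Drift [9,7] → Haze [10,8] → Dawn [11,12] → Drift [15,13]; all 8 songs appear in both, in order, and the DP table's final entry dp[15][13] is also 8, so no common subsequence is longer.

8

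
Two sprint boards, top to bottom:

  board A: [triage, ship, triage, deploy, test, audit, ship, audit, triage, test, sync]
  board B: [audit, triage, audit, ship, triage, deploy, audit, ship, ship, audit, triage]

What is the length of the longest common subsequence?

One common subsequence of length 8: triage at board A[1]=board B[2]; then ship at board A[2]=board B[4]; then triage at board A[3]=board B[5]; then deploy at board A[4]=board B[6]; then audit at board A[6]=board B[7]; then ship at board A[7]=board B[9]; then audit at board A[8]=board B[10]; then triage at board A[9]=board B[11]. The LCS DP gives dp[11][11] = 8, so this is optimal.

8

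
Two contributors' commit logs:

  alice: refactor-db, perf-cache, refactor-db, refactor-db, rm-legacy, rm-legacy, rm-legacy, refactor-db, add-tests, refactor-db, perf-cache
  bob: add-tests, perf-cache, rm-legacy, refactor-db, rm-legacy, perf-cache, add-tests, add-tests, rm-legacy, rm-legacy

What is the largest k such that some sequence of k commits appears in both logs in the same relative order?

5

Match perf-cache (alice #2, bob #2); then refactor-db (alice #4, bob #4); then rm-legacy (alice #5, bob #5); then rm-legacy (alice #6, bob #9); then rm-legacy (alice #7, bob #10) — 5 commits in the same relative order in both. dp[11][10] = 5 confirms this is the maximum.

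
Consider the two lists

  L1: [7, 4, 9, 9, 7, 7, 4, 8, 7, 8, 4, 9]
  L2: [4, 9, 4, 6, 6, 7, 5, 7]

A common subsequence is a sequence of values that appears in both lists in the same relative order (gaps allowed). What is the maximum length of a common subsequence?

4

Let dp[i][j] be the LCS length of the first i values of L1 and the first j values of L2. dp[i][j] = dp[i-1][j-1]+1 when the i-th and j-th values match, else max(dp[i-1][j], dp[i][j-1]).
    ·  4  9  4  6  6  7  5  7
 ·  0  0  0  0  0  0  0  0  0
 7  0  0  0  0  0  0  1  1  1
 4  0  1  1  1  1  1  1  1  1
 9  0  1  2  2  2  2  2  2  2
 9  0  1  2  2  2  2  2  2  2
 7  0  1  2  2  2  2  3  3  3
 7  0  1  2  2  2  2  3  3  4
 4  0  1  2  3  3  3  3  3  4
 8  0  1  2  3  3  3  3  3  4
 7  0  1  2  3  3  3  4  4  4
 8  0  1  2  3  3  3  4  4  4
 4  0  1  2  3  3  3  4  4  4
 9  0  1  2  3  3  3  4  4  4
dp[12][8] = 4. One LCS (by backtracking along matches): 4, 9, 7, 7.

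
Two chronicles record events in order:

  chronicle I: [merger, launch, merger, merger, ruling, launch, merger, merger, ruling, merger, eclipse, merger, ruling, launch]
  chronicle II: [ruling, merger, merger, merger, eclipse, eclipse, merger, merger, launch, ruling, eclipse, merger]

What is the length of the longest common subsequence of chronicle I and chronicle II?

Pick merger [1,2] → merger [3,3] → merger [4,4] → merger [7,7] → merger [8,8] → ruling [9,10] → eclipse [11,11] → merger [12,12]; all 8 events appear in both, in order, and the DP table's final entry dp[14][12] is also 8, so no common subsequence is longer.

8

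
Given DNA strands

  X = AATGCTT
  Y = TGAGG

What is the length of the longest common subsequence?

Match A [1,3], G [4,5] — 2 bases in the same relative order in both, and the DP table's final entry dp[7][5] is also 2, so no common subsequence is longer.

2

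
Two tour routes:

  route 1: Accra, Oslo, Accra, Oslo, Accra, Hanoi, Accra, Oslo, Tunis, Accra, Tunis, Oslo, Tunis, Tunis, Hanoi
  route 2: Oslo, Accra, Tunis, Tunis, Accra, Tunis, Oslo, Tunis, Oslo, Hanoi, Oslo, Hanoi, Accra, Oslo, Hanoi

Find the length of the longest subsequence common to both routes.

8

Match Accra at route 1[1]=route 2[5]; then Oslo at route 1[2]=route 2[7]; then Oslo at route 1[4]=route 2[9]; then Hanoi at route 1[6]=route 2[10]; then Oslo at route 1[8]=route 2[11]; then Accra at route 1[10]=route 2[13]; then Oslo at route 1[12]=route 2[14]; then Hanoi at route 1[15]=route 2[15] — 8 stops in the same relative order in both. The LCS DP gives dp[15][15] = 8, so this is optimal.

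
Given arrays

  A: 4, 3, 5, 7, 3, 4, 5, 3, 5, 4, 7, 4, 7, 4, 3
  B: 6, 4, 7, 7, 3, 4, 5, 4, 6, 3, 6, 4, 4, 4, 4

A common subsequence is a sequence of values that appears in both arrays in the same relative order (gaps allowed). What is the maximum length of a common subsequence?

9

Taking 4 (A #1, B #2) → 7 (A #4, B #4) → 3 (A #5, B #5) → 4 (A #6, B #6) → 5 (A #7, B #7) → 3 (A #8, B #10) → 4 (A #10, B #13) → 4 (A #12, B #14) → 4 (A #14, B #15) gives a common subsequence of length 9. The LCS DP gives dp[15][15] = 9, so this is optimal.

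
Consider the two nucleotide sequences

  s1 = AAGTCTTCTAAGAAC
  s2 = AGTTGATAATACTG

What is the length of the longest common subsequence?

Pick A (s1 #2, s2 #1); then G (s1 #3, s2 #2); then T (s1 #4, s2 #3); then T (s1 #6, s2 #4); then T (s1 #9, s2 #7); then A (s1 #10, s2 #8); then A (s1 #11, s2 #9); then A (s1 #14, s2 #11); then C (s1 #15, s2 #12); all 9 bases appear in both, in order. dp[15][14] = 9 confirms this is the maximum.

9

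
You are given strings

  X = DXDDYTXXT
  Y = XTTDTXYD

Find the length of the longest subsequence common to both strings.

Pick X at X[2]=Y[1], then D at X[4]=Y[4], then T at X[6]=Y[5], then X at X[7]=Y[6]; all 4 characters appear in both, in order. dp[9][8] = 4 confirms this is the maximum.

4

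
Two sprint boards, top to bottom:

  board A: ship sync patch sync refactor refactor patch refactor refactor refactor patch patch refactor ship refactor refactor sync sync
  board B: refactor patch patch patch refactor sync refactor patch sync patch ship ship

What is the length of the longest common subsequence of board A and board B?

Taking patch [3,3] → patch [7,4] → refactor [8,5] → refactor [10,7] → patch [11,8] → patch [12,10] → ship [14,12] gives a common subsequence of length 7, and the DP table's final entry dp[18][12] is also 7, so no common subsequence is longer.

7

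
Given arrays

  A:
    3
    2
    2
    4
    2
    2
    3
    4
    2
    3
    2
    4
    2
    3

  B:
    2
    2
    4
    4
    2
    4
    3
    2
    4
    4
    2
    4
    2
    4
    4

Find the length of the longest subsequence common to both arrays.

9

Match 2 (A #2, B #1), 2 (A #3, B #2), 4 (A #4, B #4), 2 (A #5, B #5), 2 (A #6, B #8), 4 (A #8, B #10), 2 (A #9, B #11), 2 (A #11, B #13), 4 (A #12, B #15) — 9 values in the same relative order in both. dp[14][15] = 9 confirms this is the maximum.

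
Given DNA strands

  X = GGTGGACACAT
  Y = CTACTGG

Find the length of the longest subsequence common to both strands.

One common subsequence of length 4: T (X #3, Y #2), A (X #8, Y #3), C (X #9, Y #4), T (X #11, Y #5). The LCS DP gives dp[11][7] = 4, so this is optimal.

4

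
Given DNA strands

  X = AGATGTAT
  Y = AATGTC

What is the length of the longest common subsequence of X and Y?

5

Let dp[i][j] be the LCS length of the first i bases of X and the first j bases of Y. dp[i][j] = dp[i-1][j-1]+1 when the i-th and j-th bases match, else max(dp[i-1][j], dp[i][j-1]).
    ·  A  A  T  G  T  C
 ·  0  0  0  0  0  0  0
 A  0  1  1  1  1  1  1
 G  0  1  1  1  2  2  2
 A  0  1  2  2  2  2  2
 T  0  1  2  3  3  3  3
 G  0  1  2  3  4  4  4
 T  0  1  2  3  4  5  5
 A  0  1  2  3  4  5  5
 T  0  1  2  3  4  5  5
dp[8][6] = 5. One LCS (by backtracking along matches): AATGT.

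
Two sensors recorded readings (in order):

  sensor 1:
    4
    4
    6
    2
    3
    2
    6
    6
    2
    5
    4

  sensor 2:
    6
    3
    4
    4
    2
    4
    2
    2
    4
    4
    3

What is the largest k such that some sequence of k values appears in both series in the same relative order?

Pick 4 [1,3], then 4 [2,4], then 2 [4,5], then 2 [6,7], then 2 [9,8], then 4 [11,10]; all 6 values appear in both, in order, and the DP table's final entry dp[11][11] is also 6, so no common subsequence is longer.

6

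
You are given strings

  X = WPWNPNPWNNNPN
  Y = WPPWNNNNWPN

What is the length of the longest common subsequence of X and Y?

9

Let dp[i][j] be the LCS length of the first i characters of X and the first j characters of Y. dp[i][j] = dp[i-1][j-1]+1 when the i-th and j-th characters match, else max(dp[i-1][j], dp[i][j-1]).
    ·  W  P  P  W  N  N  N  N  W  P  N
 ·  0  0  0  0  0  0  0  0  0  0  0  0
 W  0  1  1  1  1  1  1  1  1  1  1  1
 P  0  1  2  2  2  2  2  2  2  2  2  2
 W  0  1  2  2  3  3  3  3  3  3  3  3
 N  0  1  2  2  3  4  4  4  4  4  4  4
 P  0  1  2  3  3  4  4  4  4  4  5  5
 N  0  1  2  3  3  4  5  5  5  5  5  6
 P  0  1  2  3  3  4  5  5  5  5  6  6
 W  0  1  2  3  4  4  5  5  5  6  6  6
 N  0  1  2  3  4  5  5  6  6  6  6  7
 N  0  1  2  3  4  5  6  6  7  7  7  7
 N  0  1  2  3  4  5  6  7  7  7  7  8
 P  0  1  2  3  4  5  6  7  7  7  8  8
 N  0  1  2  3  4  5  6  7  8  8  8  9
dp[13][11] = 9. One LCS (by backtracking along matches): WPWNNNNPN.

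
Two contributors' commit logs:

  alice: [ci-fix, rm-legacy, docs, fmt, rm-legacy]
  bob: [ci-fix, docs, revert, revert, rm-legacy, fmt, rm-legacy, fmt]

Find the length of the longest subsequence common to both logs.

4

Match ci-fix [1,1] → rm-legacy [2,5] → fmt [4,6] → rm-legacy [5,7] — 4 commits in the same relative order in both, and the DP table's final entry dp[5][8] is also 4, so no common subsequence is longer.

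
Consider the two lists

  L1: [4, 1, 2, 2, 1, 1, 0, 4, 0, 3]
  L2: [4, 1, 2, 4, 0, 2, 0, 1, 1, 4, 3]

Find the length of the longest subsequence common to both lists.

8

Pick 4 at L1[1]=L2[1] → 1 at L1[2]=L2[2] → 2 at L1[3]=L2[3] → 2 at L1[4]=L2[6] → 1 at L1[5]=L2[8] → 1 at L1[6]=L2[9] → 4 at L1[8]=L2[10] → 3 at L1[10]=L2[11]; all 8 values appear in both, in order. The LCS DP gives dp[10][11] = 8, so this is optimal.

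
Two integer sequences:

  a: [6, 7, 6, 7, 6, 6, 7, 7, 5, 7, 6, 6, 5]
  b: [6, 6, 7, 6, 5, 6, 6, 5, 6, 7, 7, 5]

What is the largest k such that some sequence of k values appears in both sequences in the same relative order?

Taking 6 [1,2], 7 [2,3], 6 [3,6], 6 [5,7], 6 [6,9], 7 [8,10], 7 [10,11], 5 [13,12] gives a common subsequence of length 8. The LCS DP gives dp[13][12] = 8, so this is optimal.

8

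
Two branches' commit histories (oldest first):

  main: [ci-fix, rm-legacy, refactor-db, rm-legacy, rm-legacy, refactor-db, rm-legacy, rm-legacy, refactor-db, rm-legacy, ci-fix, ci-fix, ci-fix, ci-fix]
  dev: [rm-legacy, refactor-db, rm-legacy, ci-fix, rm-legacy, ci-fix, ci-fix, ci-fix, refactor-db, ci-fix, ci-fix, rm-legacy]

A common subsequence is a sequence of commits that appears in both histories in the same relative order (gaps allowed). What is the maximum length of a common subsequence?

Pick rm-legacy [2,1] → refactor-db [3,2] → rm-legacy [4,3] → rm-legacy [5,5] → ci-fix [11,7] → ci-fix [12,8] → ci-fix [13,10] → ci-fix [14,11]; all 8 commits appear in both, in order. Since dp[14][12] = 8, nothing longer is possible.

8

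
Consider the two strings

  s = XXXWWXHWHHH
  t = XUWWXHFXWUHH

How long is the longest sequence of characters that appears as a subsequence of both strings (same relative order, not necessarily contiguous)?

Match X at s[1]=t[1], then W at s[4]=t[3], then W at s[5]=t[4], then X at s[6]=t[5], then H at s[7]=t[6], then W at s[8]=t[9], then H at s[10]=t[11], then H at s[11]=t[12] — 8 characters in the same relative order in both. The LCS DP gives dp[11][12] = 8, so this is optimal.

8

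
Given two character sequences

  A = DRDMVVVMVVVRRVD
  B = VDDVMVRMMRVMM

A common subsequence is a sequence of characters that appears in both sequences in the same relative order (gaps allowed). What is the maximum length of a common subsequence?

8

Pick D [1,2] → D [3,3] → V [7,4] → M [8,5] → V [11,6] → R [12,7] → R [13,10] → V [14,11]; all 8 characters appear in both, in order. The LCS DP gives dp[15][13] = 8, so this is optimal.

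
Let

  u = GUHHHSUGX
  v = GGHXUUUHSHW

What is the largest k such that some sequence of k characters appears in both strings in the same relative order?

4

Let dp[i][j] be the LCS length of the first i characters of u and the first j characters of v. dp[i][j] = dp[i-1][j-1]+1 when the i-th and j-th characters match, else max(dp[i-1][j], dp[i][j-1]).
    ·  G  G  H  X  U  U  U  H  S  H  W
 ·  0  0  0  0  0  0  0  0  0  0  0  0
 G  0  1  1  1  1  1  1  1  1  1  1  1
 U  0  1  1  1  1  2  2  2  2  2  2  2
 H  0  1  1  2  2  2  2  2  3  3  3  3
 H  0  1  1  2  2  2  2  2  3  3  4  4
 H  0  1  1  2  2  2  2  2  3  3  4  4
 S  0  1  1  2  2  2  2  2  3  4  4  4
 U  0  1  1  2  2  3  3  3  3  4  4  4
 G  0  1  2  2  2  3  3  3  3  4  4  4
 X  0  1  2  2  3  3  3  3  3  4  4  4
dp[9][11] = 4. One LCS (by backtracking along matches): GUHH.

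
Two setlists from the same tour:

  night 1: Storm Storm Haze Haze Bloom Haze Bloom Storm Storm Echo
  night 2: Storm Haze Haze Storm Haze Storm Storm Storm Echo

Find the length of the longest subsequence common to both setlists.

Pick Storm [2,1]; then Haze [3,2]; then Haze [4,3]; then Haze [6,5]; then Storm [8,7]; then Storm [9,8]; then Echo [10,9]; all 7 songs appear in both, in order. dp[10][9] = 7 confirms this is the maximum.

7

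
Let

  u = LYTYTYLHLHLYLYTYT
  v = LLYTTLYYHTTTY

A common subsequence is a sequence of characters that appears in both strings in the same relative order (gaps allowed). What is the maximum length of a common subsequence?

9

One common subsequence of length 9: L at u[1]=v[2], then Y at u[2]=v[3], then T at u[3]=v[4], then T at u[5]=v[5], then L at u[11]=v[6], then Y at u[12]=v[7], then Y at u[14]=v[8], then T at u[15]=v[12], then Y at u[16]=v[13]. dp[17][13] = 9 confirms this is the maximum.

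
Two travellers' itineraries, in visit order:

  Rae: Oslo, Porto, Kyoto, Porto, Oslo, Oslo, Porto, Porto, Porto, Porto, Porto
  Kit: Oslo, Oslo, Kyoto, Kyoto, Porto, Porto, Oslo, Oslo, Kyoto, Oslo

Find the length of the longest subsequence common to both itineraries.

5

Taking Oslo (Rae #1, Kit #2) → Porto (Rae #2, Kit #5) → Porto (Rae #4, Kit #6) → Oslo (Rae #5, Kit #8) → Oslo (Rae #6, Kit #10) gives a common subsequence of length 5. Since dp[11][10] = 5, nothing longer is possible.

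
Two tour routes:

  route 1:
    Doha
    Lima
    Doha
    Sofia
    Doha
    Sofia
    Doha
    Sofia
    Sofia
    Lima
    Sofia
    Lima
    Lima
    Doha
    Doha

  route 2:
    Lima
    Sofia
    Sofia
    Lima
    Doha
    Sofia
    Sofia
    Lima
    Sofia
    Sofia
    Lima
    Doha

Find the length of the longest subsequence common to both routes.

10

Pick Lima (route 1 #2, route 2 #1) → Sofia (route 1 #4, route 2 #2) → Sofia (route 1 #6, route 2 #3) → Doha (route 1 #7, route 2 #5) → Sofia (route 1 #8, route 2 #6) → Sofia (route 1 #9, route 2 #7) → Lima (route 1 #10, route 2 #8) → Sofia (route 1 #11, route 2 #10) → Lima (route 1 #13, route 2 #11) → Doha (route 1 #15, route 2 #12); all 10 stops appear in both, in order. The LCS DP gives dp[15][12] = 10, so this is optimal.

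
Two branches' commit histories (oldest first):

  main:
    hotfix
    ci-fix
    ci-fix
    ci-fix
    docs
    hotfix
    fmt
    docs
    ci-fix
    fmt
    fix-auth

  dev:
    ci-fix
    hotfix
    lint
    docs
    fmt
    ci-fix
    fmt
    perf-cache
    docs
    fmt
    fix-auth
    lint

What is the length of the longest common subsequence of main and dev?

Pick hotfix (main #1, dev #2), ci-fix (main #4, dev #6), fmt (main #7, dev #7), docs (main #8, dev #9), fmt (main #10, dev #10), fix-auth (main #11, dev #11); all 6 commits appear in both, in order, and the DP table's final entry dp[11][12] is also 6, so no common subsequence is longer.

6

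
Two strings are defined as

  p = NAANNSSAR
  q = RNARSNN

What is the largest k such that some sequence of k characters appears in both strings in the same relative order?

Let dp[i][j] be the LCS length of the first i characters of p and the first j characters of q. dp[i][j] = dp[i-1][j-1]+1 when the i-th and j-th characters match, else max(dp[i-1][j], dp[i][j-1]).
    ·  R  N  A  R  S  N  N
 ·  0  0  0  0  0  0  0  0
 N  0  0  1  1  1  1  1  1
 A  0  0  1  2  2  2  2  2
 A  0  0  1  2  2  2  2  2
 N  0  0  1  2  2  2  3  3
 N  0  0  1  2  2  2  3  4
 S  0  0  1  2  2  3  3  4
 S  0  0  1  2  2  3  3  4
 A  0  0  1  2  2  3  3  4
 R  0  1  1  2  3  3  3  4
dp[9][7] = 4. One LCS (by backtracking along matches): NANN.

4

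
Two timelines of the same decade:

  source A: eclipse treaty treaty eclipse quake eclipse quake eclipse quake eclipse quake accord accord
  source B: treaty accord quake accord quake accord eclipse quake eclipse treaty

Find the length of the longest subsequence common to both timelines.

6

One common subsequence of length 6: treaty (source A #2, source B #1); then quake (source A #5, source B #3); then quake (source A #7, source B #5); then eclipse (source A #8, source B #7); then quake (source A #9, source B #8); then eclipse (source A #10, source B #9). Since dp[13][10] = 6, nothing longer is possible.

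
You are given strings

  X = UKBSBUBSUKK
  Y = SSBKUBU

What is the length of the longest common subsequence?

Taking S [4,2], B [5,3], U [6,5], B [7,6], U [9,7] gives a common subsequence of length 5. Since dp[11][7] = 5, nothing longer is possible.

5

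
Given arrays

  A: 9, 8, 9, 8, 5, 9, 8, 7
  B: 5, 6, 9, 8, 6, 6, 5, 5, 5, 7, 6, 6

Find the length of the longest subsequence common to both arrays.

4

Let dp[i][j] be the LCS length of the first i values of A and the first j values of B. dp[i][j] = dp[i-1][j-1]+1 when the i-th and j-th values match, else max(dp[i-1][j], dp[i][j-1]).
    ·  5  6  9  8  6  6  5  5  5  7  6  6
 ·  0  0  0  0  0  0  0  0  0  0  0  0  0
 9  0  0  0  1  1  1  1  1  1  1  1  1  1
 8  0  0  0  1  2  2  2  2  2  2  2  2  2
 9  0  0  0  1  2  2  2  2  2  2  2  2  2
 8  0  0  0  1  2  2  2  2  2  2  2  2  2
 5  0  1  1  1  2  2  2  3  3  3  3  3  3
 9  0  1  1  2  2  2  2  3  3  3  3  3  3
 8  0  1  1  2  3  3  3  3  3  3  3  3  3
 7  0  1  1  2  3  3  3  3  3  3  4  4  4
dp[8][12] = 4. One LCS (by backtracking along matches): 9, 8, 5, 7.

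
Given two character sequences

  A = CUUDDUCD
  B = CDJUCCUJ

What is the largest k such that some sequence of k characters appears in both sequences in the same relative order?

One common subsequence of length 4: C [1,1] → D [4,2] → U [6,4] → C [7,6]. dp[8][8] = 4 confirms this is the maximum.

4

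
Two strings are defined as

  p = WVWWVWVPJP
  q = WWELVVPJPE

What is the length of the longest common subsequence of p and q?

7

Let dp[i][j] be the LCS length of the first i characters of p and the first j characters of q. dp[i][j] = dp[i-1][j-1]+1 when the i-th and j-th characters match, else max(dp[i-1][j], dp[i][j-1]).
    ·  W  W  E  L  V  V  P  J  P  E
 ·  0  0  0  0  0  0  0  0  0  0  0
 W  0  1  1  1  1  1  1  1  1  1  1
 V  0  1  1  1  1  2  2  2  2  2  2
 W  0  1  2  2  2  2  2  2  2  2  2
 W  0  1  2  2  2  2  2  2  2  2  2
 V  0  1  2  2  2  3  3  3  3  3  3
 W  0  1  2  2  2  3  3  3  3  3  3
 V  0  1  2  2  2  3  4  4  4  4  4
 P  0  1  2  2  2  3  4  5  5  5  5
 J  0  1  2  2  2  3  4  5  6  6  6
 P  0  1  2  2  2  3  4  5  6  7  7
dp[10][10] = 7. One LCS (by backtracking along matches): WWVVPJP.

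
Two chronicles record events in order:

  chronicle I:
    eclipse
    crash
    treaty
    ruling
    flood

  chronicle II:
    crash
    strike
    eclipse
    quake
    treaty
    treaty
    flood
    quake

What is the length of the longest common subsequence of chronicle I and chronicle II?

3

Match eclipse at chronicle I[1]=chronicle II[3], then treaty at chronicle I[3]=chronicle II[6], then flood at chronicle I[5]=chronicle II[7] — 3 events in the same relative order in both. The LCS DP gives dp[5][8] = 3, so this is optimal.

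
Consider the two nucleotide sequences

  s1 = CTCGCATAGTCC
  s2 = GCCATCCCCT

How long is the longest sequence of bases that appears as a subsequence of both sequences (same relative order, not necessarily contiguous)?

6

Match C [1,3]; then T [2,5]; then C [3,6]; then C [5,7]; then C [11,8]; then C [12,9] — 6 bases in the same relative order in both. dp[12][10] = 6 confirms this is the maximum.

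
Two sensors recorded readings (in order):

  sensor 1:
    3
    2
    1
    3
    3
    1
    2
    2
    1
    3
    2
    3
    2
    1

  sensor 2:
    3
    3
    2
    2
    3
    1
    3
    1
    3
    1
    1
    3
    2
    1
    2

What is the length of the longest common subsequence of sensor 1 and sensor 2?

Pick 3 (sensor 1 #1, sensor 2 #2); then 2 (sensor 1 #2, sensor 2 #4); then 1 (sensor 1 #3, sensor 2 #6); then 3 (sensor 1 #4, sensor 2 #7); then 3 (sensor 1 #5, sensor 2 #9); then 1 (sensor 1 #6, sensor 2 #10); then 1 (sensor 1 #9, sensor 2 #11); then 3 (sensor 1 #10, sensor 2 #12); then 2 (sensor 1 #11, sensor 2 #13); then 2 (sensor 1 #13, sensor 2 #15); all 10 values appear in both, in order. dp[14][15] = 10 confirms this is the maximum.

10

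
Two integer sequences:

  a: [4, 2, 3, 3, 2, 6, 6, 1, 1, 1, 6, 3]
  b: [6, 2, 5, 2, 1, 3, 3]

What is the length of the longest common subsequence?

Taking 2 [2,2], then 2 [5,4], then 1 [8,5], then 3 [12,7] gives a common subsequence of length 4. The LCS DP gives dp[12][7] = 4, so this is optimal.

4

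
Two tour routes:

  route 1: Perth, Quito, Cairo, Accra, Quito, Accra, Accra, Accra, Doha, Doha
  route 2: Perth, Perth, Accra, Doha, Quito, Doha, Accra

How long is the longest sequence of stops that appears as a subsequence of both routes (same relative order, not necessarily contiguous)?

4

Taking Perth at route 1[1]=route 2[2], then Accra at route 1[4]=route 2[3], then Quito at route 1[5]=route 2[5], then Accra at route 1[8]=route 2[7] gives a common subsequence of length 4. The LCS DP gives dp[10][7] = 4, so this is optimal.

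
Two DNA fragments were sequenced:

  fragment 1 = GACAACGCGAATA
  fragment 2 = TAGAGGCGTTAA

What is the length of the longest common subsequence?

7

One common subsequence of length 7: G (fragment 1 #1, fragment 2 #3); then A (fragment 1 #2, fragment 2 #4); then G (fragment 1 #7, fragment 2 #6); then C (fragment 1 #8, fragment 2 #7); then G (fragment 1 #9, fragment 2 #8); then A (fragment 1 #11, fragment 2 #11); then A (fragment 1 #13, fragment 2 #12). Since dp[13][12] = 7, nothing longer is possible.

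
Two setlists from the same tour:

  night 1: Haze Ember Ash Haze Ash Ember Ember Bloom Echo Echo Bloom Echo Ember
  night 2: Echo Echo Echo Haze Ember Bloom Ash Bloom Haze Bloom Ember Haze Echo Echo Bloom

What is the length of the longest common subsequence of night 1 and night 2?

8

One common subsequence of length 8: Haze at night 1[1]=night 2[4] → Ember at night 1[2]=night 2[5] → Ash at night 1[3]=night 2[7] → Haze at night 1[4]=night 2[9] → Ember at night 1[6]=night 2[11] → Echo at night 1[9]=night 2[13] → Echo at night 1[10]=night 2[14] → Bloom at night 1[11]=night 2[15]. dp[13][15] = 8 confirms this is the maximum.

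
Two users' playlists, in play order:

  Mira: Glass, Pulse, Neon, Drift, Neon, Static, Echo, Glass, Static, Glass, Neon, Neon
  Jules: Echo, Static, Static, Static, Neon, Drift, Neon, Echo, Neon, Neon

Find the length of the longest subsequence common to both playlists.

6

Match Neon [3,5], Drift [4,6], Neon [5,7], Echo [7,8], Neon [11,9], Neon [12,10] — 6 songs in the same relative order in both. Since dp[12][10] = 6, nothing longer is possible.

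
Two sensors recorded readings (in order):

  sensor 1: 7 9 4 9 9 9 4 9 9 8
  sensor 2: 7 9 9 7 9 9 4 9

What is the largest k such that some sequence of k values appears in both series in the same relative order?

Match 7 at sensor 1[1]=sensor 2[1], 9 at sensor 1[2]=sensor 2[2], 9 at sensor 1[4]=sensor 2[3], 9 at sensor 1[5]=sensor 2[5], 9 at sensor 1[6]=sensor 2[6], 4 at sensor 1[7]=sensor 2[7], 9 at sensor 1[9]=sensor 2[8] — 7 values in the same relative order in both. Since dp[10][8] = 7, nothing longer is possible.

7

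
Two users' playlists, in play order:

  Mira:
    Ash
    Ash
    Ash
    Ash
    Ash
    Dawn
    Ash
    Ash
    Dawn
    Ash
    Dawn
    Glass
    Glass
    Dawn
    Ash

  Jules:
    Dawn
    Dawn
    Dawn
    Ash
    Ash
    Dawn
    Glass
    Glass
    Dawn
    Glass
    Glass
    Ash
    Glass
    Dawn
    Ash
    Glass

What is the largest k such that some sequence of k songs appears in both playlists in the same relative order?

Match Dawn (Mira #6, Jules #3), Ash (Mira #7, Jules #4), Ash (Mira #8, Jules #5), Dawn (Mira #9, Jules #6), Dawn (Mira #11, Jules #9), Glass (Mira #12, Jules #11), Glass (Mira #13, Jules #13), Dawn (Mira #14, Jules #14), Ash (Mira #15, Jules #15) — 9 songs in the same relative order in both. dp[15][16] = 9 confirms this is the maximum.

9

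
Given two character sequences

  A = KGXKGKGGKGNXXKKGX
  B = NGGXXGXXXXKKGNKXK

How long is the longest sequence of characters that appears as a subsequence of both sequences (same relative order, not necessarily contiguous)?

9

One common subsequence of length 9: G at A[2]=B[3] → X at A[3]=B[5] → G at A[5]=B[6] → K at A[6]=B[11] → K at A[9]=B[12] → G at A[10]=B[13] → N at A[11]=B[14] → X at A[13]=B[16] → K at A[15]=B[17], and the DP table's final entry dp[17][17] is also 9, so no common subsequence is longer.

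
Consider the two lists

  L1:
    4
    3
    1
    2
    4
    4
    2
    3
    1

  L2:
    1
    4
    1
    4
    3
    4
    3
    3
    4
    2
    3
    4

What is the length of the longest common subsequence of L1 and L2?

Let dp[i][j] be the LCS length of the first i values of L1 and the first j values of L2. dp[i][j] = dp[i-1][j-1]+1 when the i-th and j-th values match, else max(dp[i-1][j], dp[i][j-1]).
    ·  1  4  1  4  3  4  3  3  4  2  3  4
 ·  0  0  0  0  0  0  0  0  0  0  0  0  0
 4  0  0  1  1  1  1  1  1  1  1  1  1  1
 3  0  0  1  1  1  2  2  2  2  2  2  2  2
 1  0  1  1  2  2  2  2  2  2  2  2  2  2
 2  0  1  1  2  2  2  2  2  2  2  3  3  3
 4  0  1  2  2  3  3  3  3  3  3  3  3  4
 4  0  1  2  2  3  3  4  4  4  4  4  4  4
 2  0  1  2  2  3  3  4  4  4  4  5  5  5
 3  0  1  2  2  3  4  4  5  5  5  5  6  6
 1  0  1  2  3  3  4  4  5  5  5  5  6  6
dp[9][12] = 6. One LCS (by backtracking along matches): 4, 3, 4, 4, 2, 3.

6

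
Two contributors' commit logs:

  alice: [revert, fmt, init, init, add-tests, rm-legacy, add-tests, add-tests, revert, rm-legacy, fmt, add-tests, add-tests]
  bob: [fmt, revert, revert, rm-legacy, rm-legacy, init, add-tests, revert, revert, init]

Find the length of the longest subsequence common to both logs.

4

Match revert at alice[1]=bob[3]; then init at alice[4]=bob[6]; then add-tests at alice[5]=bob[7]; then revert at alice[9]=bob[9] — 4 commits in the same relative order in both. Since dp[13][10] = 4, nothing longer is possible.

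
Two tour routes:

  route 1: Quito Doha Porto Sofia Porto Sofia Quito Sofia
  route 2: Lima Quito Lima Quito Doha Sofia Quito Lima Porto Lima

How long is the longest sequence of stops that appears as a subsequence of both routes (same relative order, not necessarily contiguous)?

4

Taking Quito at route 1[1]=route 2[4], then Doha at route 1[2]=route 2[5], then Sofia at route 1[4]=route 2[6], then Porto at route 1[5]=route 2[9] gives a common subsequence of length 4. Since dp[8][10] = 4, nothing longer is possible.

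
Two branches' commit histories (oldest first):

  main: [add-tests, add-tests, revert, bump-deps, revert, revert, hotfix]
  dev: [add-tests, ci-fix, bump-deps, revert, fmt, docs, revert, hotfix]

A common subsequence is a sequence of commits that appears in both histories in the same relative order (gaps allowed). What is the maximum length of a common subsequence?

Match add-tests [1,1] → bump-deps [4,3] → revert [5,4] → revert [6,7] → hotfix [7,8] — 5 commits in the same relative order in both. Since dp[7][8] = 5, nothing longer is possible.

5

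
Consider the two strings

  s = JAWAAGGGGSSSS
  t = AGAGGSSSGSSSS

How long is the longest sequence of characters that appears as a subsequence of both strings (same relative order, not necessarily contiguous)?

9

Taking A [2,1] → A [5,3] → G [6,4] → G [7,5] → G [9,9] → S [10,10] → S [11,11] → S [12,12] → S [13,13] gives a common subsequence of length 9, and the DP table's final entry dp[13][13] is also 9, so no common subsequence is longer.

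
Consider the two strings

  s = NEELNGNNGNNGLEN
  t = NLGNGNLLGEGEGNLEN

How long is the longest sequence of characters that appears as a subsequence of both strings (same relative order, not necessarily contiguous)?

10

Taking N (s #1, t #1) → L (s #4, t #2) → N (s #5, t #4) → G (s #6, t #5) → N (s #7, t #6) → G (s #9, t #13) → N (s #11, t #14) → L (s #13, t #15) → E (s #14, t #16) → N (s #15, t #17) gives a common subsequence of length 10, and the DP table's final entry dp[15][17] is also 10, so no common subsequence is longer.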